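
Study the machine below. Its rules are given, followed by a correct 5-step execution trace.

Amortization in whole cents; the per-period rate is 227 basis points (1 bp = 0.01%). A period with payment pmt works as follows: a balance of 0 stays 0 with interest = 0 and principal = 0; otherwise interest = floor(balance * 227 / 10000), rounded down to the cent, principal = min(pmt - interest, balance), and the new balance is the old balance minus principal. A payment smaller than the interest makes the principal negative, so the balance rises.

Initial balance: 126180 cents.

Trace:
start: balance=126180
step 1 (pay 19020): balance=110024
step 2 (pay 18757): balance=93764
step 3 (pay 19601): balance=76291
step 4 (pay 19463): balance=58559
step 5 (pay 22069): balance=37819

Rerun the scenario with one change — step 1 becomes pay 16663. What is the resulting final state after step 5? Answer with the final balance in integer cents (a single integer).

(re-executing from step 1 with the substitution; state before step 1: balance=126180)
step 1 (pay 16663): balance=112381
step 2 (pay 18757): balance=96175
step 3 (pay 19601): balance=78757
step 4 (pay 19463): balance=61081
step 5 (pay 22069): balance=40398

40398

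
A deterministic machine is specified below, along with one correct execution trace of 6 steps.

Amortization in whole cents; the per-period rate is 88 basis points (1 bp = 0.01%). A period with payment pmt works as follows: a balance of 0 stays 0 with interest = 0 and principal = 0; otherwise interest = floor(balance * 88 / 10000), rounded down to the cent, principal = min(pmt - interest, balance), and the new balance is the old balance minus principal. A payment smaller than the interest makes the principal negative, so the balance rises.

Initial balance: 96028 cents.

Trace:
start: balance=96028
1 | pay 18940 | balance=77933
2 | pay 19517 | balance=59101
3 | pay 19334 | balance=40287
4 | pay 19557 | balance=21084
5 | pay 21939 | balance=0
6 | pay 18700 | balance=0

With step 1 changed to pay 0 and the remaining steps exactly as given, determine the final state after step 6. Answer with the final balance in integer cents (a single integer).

(re-executing from step 1 with the substitution; state before step 1: balance=96028)
1 | pay 0 | balance=96873
2 | pay 19517 | balance=78208
3 | pay 19334 | balance=59562
4 | pay 19557 | balance=40529
5 | pay 21939 | balance=18946
6 | pay 18700 | balance=412

412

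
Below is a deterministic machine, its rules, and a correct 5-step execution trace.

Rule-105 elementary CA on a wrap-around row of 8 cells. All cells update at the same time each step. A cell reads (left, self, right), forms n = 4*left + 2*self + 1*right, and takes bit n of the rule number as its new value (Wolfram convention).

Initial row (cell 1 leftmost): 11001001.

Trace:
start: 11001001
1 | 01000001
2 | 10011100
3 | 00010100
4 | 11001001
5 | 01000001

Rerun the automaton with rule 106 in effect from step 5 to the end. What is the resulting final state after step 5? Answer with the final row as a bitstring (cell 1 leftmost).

01010011

(re-executing step 5 under rule 106; state before step 5: 11001001)
5 | 01010011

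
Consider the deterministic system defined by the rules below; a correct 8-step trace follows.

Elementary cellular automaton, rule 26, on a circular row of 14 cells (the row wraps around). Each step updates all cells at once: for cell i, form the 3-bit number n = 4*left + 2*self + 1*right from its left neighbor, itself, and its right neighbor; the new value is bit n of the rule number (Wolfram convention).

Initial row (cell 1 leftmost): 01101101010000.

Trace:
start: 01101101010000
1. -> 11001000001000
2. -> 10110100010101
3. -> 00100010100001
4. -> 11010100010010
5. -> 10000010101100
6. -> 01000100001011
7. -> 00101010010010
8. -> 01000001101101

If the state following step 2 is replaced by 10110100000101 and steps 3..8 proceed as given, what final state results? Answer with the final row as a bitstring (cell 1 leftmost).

state after step 2 := 10110100000101
3. -> 00100010001001
4. -> 11010101010110
5. -> 10000000000100
6. -> 01000000001011
7. -> 00100000010010
8. -> 01010000101101

01010000101101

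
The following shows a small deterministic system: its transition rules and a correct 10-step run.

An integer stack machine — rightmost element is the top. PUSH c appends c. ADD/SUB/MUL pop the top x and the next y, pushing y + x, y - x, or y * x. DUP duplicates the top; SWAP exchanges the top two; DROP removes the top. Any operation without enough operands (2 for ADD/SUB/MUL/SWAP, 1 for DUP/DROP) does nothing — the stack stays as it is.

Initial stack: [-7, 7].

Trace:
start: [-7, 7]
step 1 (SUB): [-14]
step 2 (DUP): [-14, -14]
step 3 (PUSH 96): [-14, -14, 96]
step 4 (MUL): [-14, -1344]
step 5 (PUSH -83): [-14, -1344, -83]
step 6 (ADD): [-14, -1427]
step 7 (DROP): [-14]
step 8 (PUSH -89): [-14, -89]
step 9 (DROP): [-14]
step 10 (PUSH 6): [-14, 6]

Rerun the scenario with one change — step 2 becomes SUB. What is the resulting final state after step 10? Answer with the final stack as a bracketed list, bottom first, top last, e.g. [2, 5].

(re-executing from step 2 with the substitution; state before step 2: [-14])
step 2 (SUB): [-14]
step 3 (PUSH 96): [-14, 96]
step 4 (MUL): [-1344]
step 5 (PUSH -83): [-1344, -83]
step 6 (ADD): [-1427]
step 7 (DROP): []
step 8 (PUSH -89): [-89]
step 9 (DROP): []
step 10 (PUSH 6): [6]

[6]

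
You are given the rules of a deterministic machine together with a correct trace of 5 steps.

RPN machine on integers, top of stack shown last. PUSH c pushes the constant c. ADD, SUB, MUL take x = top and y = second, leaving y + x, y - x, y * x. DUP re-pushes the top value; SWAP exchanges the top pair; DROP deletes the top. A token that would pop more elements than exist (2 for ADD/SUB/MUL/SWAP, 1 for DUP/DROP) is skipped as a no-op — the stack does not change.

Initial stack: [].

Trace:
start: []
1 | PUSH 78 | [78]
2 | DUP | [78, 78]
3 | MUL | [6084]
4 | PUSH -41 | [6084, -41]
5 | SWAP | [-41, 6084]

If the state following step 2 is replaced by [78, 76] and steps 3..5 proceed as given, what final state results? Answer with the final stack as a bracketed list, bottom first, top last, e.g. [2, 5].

state after step 2 := [78, 76]
3 | MUL | [5928]
4 | PUSH -41 | [5928, -41]
5 | SWAP | [-41, 5928]

[-41, 5928]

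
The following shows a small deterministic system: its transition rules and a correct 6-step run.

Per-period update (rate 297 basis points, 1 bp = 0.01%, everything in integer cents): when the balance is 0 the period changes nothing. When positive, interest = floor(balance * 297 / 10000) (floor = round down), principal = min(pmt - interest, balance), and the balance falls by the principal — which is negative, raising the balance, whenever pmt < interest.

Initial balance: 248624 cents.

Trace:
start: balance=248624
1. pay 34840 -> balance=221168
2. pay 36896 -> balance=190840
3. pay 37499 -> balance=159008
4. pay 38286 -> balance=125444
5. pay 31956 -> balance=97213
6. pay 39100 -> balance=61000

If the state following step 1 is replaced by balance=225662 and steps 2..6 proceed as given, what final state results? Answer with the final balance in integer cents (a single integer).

66204

state after step 1 := balance=225662
2. pay 36896 -> balance=195468
3. pay 37499 -> balance=163774
4. pay 38286 -> balance=130352
5. pay 31956 -> balance=102267
6. pay 39100 -> balance=66204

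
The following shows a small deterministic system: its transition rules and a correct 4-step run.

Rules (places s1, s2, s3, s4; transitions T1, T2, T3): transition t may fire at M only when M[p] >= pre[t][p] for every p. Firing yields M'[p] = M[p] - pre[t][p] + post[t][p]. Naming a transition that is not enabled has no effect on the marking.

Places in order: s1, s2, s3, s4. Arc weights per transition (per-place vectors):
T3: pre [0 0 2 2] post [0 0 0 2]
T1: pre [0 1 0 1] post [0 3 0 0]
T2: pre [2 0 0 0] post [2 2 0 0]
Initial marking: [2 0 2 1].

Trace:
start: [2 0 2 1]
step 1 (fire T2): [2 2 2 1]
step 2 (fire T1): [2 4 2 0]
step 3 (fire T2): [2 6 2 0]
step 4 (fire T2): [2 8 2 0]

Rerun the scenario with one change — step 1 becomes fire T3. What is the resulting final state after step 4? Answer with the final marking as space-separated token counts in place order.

(re-executing from step 1 with the substitution; state before step 1: [2 0 2 1])
step 1 (fire T3): [2 0 2 1]
step 2 (fire T1): [2 0 2 1]
step 3 (fire T2): [2 2 2 1]
step 4 (fire T2): [2 4 2 1]

2 4 2 1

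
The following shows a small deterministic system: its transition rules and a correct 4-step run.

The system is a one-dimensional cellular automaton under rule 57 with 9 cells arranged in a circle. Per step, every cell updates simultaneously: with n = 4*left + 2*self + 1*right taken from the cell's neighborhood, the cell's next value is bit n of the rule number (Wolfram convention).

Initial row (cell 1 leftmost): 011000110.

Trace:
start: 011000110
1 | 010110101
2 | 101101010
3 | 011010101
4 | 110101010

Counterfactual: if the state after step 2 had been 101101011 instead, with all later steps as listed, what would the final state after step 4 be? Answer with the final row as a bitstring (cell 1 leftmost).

state after step 2 := 101101011
3 | 011010110
4 | 010101101

010101101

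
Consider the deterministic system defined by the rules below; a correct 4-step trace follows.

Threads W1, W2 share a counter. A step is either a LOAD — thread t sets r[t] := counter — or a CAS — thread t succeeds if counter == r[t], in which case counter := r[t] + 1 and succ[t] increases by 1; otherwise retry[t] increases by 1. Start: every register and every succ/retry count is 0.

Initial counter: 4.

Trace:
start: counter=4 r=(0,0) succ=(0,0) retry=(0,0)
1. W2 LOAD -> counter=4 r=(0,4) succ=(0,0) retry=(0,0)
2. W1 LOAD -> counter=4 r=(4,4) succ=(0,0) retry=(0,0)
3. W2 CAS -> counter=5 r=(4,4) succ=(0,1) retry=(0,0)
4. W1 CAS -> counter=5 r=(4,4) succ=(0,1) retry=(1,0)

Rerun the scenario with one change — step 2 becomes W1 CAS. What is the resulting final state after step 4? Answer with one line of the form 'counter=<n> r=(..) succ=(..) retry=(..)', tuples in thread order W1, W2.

(re-executing from step 2 with the substitution; state before step 2: counter=4 r=(0,4) succ=(0,0) retry=(0,0))
2. W1 CAS -> counter=4 r=(0,4) succ=(0,0) retry=(1,0)
3. W2 CAS -> counter=5 r=(0,4) succ=(0,1) retry=(1,0)
4. W1 CAS -> counter=5 r=(0,4) succ=(0,1) retry=(2,0)

counter=5 r=(0,4) succ=(0,1) retry=(2,0)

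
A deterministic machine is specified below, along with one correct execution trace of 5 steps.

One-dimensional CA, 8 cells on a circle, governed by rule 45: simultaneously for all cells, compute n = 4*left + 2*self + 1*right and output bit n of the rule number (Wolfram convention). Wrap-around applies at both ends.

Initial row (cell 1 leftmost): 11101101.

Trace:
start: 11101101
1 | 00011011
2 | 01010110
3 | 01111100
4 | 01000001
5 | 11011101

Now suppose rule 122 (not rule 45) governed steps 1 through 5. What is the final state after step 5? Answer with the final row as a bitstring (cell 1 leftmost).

00000000

(re-executing steps 1..5 under rule 122; state before step 1: 11101101)
1 | 00111111
2 | 11100001
3 | 00110011
4 | 11111111
5 | 00000000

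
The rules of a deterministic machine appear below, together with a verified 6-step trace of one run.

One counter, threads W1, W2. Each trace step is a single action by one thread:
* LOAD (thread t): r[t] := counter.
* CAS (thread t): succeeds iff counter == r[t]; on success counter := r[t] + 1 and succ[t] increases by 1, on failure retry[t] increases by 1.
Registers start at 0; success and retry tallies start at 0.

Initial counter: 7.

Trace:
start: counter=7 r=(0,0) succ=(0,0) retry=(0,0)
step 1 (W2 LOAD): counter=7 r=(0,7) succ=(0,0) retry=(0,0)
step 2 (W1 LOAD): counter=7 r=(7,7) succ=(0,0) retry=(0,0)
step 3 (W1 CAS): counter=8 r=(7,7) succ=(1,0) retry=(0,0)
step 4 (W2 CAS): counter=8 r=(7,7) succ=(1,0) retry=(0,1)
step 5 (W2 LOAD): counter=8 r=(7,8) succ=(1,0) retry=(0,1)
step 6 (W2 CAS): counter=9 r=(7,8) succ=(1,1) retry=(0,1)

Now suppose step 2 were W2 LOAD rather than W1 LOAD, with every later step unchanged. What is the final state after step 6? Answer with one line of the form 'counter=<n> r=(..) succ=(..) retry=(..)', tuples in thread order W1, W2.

(re-executing from step 2 with the substitution; state before step 2: counter=7 r=(0,7) succ=(0,0) retry=(0,0))
step 2 (W2 LOAD): counter=7 r=(0,7) succ=(0,0) retry=(0,0)
step 3 (W1 CAS): counter=7 r=(0,7) succ=(0,0) retry=(1,0)
step 4 (W2 CAS): counter=8 r=(0,7) succ=(0,1) retry=(1,0)
step 5 (W2 LOAD): counter=8 r=(0,8) succ=(0,1) retry=(1,0)
step 6 (W2 CAS): counter=9 r=(0,8) succ=(0,2) retry=(1,0)

counter=9 r=(0,8) succ=(0,2) retry=(1,0)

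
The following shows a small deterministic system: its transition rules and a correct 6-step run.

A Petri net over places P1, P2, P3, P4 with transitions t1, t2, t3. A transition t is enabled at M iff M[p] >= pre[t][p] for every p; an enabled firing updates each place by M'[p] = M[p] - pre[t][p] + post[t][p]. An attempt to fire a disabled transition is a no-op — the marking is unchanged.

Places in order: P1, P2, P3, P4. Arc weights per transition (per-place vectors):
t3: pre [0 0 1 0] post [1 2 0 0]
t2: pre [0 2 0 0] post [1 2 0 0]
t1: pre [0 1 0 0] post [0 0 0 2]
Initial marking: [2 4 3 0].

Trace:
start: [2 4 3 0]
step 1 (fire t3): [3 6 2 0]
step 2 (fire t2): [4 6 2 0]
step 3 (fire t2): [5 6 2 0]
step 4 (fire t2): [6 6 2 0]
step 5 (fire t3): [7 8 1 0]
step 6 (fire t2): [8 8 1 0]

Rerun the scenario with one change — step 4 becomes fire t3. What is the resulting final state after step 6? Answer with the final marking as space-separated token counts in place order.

(re-executing from step 4 with the substitution; state before step 4: [5 6 2 0])
step 4 (fire t3): [6 8 1 0]
step 5 (fire t3): [7 10 0 0]
step 6 (fire t2): [8 10 0 0]

8 10 0 0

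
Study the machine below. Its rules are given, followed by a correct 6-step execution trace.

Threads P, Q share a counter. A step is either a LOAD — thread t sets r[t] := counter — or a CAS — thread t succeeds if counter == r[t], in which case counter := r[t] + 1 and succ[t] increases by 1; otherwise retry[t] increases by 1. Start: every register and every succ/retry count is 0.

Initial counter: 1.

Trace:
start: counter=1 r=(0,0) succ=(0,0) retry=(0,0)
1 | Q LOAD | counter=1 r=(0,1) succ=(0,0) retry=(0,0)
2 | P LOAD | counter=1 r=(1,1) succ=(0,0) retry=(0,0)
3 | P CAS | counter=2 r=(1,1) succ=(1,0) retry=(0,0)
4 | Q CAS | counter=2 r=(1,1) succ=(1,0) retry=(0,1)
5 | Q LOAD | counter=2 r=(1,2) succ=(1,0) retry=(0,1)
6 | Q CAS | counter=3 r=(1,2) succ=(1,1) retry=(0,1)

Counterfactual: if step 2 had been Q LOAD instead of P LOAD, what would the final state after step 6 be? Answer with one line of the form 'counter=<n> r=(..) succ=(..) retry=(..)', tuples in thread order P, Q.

counter=3 r=(0,2) succ=(0,2) retry=(1,0)

(re-executing from step 2 with the substitution; state before step 2: counter=1 r=(0,1) succ=(0,0) retry=(0,0))
2 | Q LOAD | counter=1 r=(0,1) succ=(0,0) retry=(0,0)
3 | P CAS | counter=1 r=(0,1) succ=(0,0) retry=(1,0)
4 | Q CAS | counter=2 r=(0,1) succ=(0,1) retry=(1,0)
5 | Q LOAD | counter=2 r=(0,2) succ=(0,1) retry=(1,0)
6 | Q CAS | counter=3 r=(0,2) succ=(0,2) retry=(1,0)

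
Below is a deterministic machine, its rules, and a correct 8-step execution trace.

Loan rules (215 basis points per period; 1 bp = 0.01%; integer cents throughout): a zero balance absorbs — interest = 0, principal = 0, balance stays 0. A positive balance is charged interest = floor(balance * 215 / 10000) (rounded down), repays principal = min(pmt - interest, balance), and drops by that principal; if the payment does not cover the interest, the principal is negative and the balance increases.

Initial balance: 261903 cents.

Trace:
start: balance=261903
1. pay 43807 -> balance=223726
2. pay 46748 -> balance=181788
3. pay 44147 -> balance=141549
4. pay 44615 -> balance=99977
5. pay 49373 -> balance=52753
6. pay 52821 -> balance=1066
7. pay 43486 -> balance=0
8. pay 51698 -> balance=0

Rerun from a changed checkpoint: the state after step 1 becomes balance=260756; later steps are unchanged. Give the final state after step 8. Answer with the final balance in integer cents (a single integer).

state after step 1 := balance=260756
2. pay 46748 -> balance=219614
3. pay 44147 -> balance=180188
4. pay 44615 -> balance=139447
5. pay 49373 -> balance=93072
6. pay 52821 -> balance=42252
7. pay 43486 -> balance=0
8. pay 51698 -> balance=0

0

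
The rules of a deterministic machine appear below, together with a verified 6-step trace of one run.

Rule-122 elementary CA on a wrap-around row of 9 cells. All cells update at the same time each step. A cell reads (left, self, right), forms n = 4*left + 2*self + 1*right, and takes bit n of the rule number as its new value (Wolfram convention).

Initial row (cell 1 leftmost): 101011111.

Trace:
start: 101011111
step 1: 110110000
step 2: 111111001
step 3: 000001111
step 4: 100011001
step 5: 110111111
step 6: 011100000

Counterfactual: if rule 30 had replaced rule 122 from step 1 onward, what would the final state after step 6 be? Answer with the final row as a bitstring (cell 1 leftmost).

011101110

(re-executing steps 1..6 under rule 30; state before step 1: 101011111)
step 1: 001010000
step 2: 011011000
step 3: 110010100
step 4: 101110111
step 5: 001000100
step 6: 011101110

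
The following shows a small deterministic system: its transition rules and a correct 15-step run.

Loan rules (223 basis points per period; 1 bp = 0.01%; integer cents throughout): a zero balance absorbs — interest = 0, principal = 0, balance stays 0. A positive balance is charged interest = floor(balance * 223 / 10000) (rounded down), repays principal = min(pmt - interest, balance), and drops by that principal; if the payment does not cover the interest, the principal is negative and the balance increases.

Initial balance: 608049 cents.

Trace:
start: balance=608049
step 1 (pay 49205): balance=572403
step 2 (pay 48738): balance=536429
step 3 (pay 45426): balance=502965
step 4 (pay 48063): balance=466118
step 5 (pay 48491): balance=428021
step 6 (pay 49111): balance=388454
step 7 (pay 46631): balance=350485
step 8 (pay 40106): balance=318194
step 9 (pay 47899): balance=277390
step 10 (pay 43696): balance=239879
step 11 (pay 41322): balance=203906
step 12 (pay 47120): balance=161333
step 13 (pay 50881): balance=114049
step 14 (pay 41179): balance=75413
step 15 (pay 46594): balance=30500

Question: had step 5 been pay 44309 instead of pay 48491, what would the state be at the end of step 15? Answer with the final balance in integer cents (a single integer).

35715

(re-executing from step 5 with the substitution; state before step 5: balance=466118)
step 5 (pay 44309): balance=432203
step 6 (pay 49111): balance=392730
step 7 (pay 46631): balance=354856
step 8 (pay 40106): balance=322663
step 9 (pay 47899): balance=281959
step 10 (pay 43696): balance=244550
step 11 (pay 41322): balance=208681
step 12 (pay 47120): balance=166214
step 13 (pay 50881): balance=119039
step 14 (pay 41179): balance=80514
step 15 (pay 46594): balance=35715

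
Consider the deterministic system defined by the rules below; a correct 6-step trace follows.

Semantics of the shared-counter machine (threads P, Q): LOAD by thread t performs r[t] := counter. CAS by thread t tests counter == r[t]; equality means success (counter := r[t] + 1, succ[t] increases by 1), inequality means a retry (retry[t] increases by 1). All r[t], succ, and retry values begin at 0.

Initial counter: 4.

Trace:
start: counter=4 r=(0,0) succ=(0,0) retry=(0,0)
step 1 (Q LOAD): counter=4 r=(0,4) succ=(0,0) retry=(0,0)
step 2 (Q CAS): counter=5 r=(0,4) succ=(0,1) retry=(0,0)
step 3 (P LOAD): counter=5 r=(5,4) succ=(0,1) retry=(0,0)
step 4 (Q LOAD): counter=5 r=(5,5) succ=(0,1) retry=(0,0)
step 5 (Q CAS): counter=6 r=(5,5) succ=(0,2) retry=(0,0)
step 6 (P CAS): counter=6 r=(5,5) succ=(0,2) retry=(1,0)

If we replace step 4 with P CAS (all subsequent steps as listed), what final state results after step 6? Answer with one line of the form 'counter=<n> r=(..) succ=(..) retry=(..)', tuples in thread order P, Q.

(re-executing from step 4 with the substitution; state before step 4: counter=5 r=(5,4) succ=(0,1) retry=(0,0))
step 4 (P CAS): counter=6 r=(5,4) succ=(1,1) retry=(0,0)
step 5 (Q CAS): counter=6 r=(5,4) succ=(1,1) retry=(0,1)
step 6 (P CAS): counter=6 r=(5,4) succ=(1,1) retry=(1,1)

counter=6 r=(5,4) succ=(1,1) retry=(1,1)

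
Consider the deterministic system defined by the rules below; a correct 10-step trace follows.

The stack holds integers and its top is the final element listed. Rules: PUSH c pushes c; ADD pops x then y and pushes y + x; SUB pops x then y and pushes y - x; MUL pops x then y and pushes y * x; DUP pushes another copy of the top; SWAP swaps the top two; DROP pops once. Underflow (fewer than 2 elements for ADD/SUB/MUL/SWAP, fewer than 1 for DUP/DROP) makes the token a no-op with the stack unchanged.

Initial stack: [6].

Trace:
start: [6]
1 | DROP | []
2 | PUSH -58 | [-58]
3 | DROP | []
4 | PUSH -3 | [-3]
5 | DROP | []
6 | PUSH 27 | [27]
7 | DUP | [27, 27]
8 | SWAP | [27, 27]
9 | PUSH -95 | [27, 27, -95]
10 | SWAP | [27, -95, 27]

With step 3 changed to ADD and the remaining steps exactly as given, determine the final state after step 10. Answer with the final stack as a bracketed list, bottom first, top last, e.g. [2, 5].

(re-executing from step 3 with the substitution; state before step 3: [-58])
3 | ADD | [-58]
4 | PUSH -3 | [-58, -3]
5 | DROP | [-58]
6 | PUSH 27 | [-58, 27]
7 | DUP | [-58, 27, 27]
8 | SWAP | [-58, 27, 27]
9 | PUSH -95 | [-58, 27, 27, -95]
10 | SWAP | [-58, 27, -95, 27]

[-58, 27, -95, 27]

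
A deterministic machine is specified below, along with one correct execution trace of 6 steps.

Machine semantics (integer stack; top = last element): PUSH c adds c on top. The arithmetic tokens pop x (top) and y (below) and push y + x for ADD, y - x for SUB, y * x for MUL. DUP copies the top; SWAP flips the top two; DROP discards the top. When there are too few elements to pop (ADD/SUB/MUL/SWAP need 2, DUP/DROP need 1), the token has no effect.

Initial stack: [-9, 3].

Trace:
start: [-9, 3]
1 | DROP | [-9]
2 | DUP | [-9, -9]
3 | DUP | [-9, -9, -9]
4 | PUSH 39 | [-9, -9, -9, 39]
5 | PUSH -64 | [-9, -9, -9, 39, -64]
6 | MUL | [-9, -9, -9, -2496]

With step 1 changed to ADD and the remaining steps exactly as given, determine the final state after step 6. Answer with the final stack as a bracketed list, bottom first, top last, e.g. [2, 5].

(re-executing from step 1 with the substitution; state before step 1: [-9, 3])
1 | ADD | [-6]
2 | DUP | [-6, -6]
3 | DUP | [-6, -6, -6]
4 | PUSH 39 | [-6, -6, -6, 39]
5 | PUSH -64 | [-6, -6, -6, 39, -64]
6 | MUL | [-6, -6, -6, -2496]

[-6, -6, -6, -2496]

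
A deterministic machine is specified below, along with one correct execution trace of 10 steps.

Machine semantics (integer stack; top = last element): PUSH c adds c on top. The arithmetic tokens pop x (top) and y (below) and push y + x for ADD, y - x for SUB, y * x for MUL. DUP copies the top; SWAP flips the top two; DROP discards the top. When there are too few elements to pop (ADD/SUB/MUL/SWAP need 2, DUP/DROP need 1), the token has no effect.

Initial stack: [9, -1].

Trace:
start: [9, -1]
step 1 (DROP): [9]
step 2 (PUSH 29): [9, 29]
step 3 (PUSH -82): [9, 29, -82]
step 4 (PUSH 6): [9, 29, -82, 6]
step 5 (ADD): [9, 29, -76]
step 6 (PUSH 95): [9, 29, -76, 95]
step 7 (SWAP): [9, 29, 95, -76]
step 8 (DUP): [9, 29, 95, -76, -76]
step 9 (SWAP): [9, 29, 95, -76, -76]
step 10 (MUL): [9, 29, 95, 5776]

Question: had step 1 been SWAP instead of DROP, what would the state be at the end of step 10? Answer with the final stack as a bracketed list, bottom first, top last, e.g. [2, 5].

[-1, 9, 29, 95, 5776]

(re-executing from step 1 with the substitution; state before step 1: [9, -1])
step 1 (SWAP): [-1, 9]
step 2 (PUSH 29): [-1, 9, 29]
step 3 (PUSH -82): [-1, 9, 29, -82]
step 4 (PUSH 6): [-1, 9, 29, -82, 6]
step 5 (ADD): [-1, 9, 29, -76]
step 6 (PUSH 95): [-1, 9, 29, -76, 95]
step 7 (SWAP): [-1, 9, 29, 95, -76]
step 8 (DUP): [-1, 9, 29, 95, -76, -76]
step 9 (SWAP): [-1, 9, 29, 95, -76, -76]
step 10 (MUL): [-1, 9, 29, 95, 5776]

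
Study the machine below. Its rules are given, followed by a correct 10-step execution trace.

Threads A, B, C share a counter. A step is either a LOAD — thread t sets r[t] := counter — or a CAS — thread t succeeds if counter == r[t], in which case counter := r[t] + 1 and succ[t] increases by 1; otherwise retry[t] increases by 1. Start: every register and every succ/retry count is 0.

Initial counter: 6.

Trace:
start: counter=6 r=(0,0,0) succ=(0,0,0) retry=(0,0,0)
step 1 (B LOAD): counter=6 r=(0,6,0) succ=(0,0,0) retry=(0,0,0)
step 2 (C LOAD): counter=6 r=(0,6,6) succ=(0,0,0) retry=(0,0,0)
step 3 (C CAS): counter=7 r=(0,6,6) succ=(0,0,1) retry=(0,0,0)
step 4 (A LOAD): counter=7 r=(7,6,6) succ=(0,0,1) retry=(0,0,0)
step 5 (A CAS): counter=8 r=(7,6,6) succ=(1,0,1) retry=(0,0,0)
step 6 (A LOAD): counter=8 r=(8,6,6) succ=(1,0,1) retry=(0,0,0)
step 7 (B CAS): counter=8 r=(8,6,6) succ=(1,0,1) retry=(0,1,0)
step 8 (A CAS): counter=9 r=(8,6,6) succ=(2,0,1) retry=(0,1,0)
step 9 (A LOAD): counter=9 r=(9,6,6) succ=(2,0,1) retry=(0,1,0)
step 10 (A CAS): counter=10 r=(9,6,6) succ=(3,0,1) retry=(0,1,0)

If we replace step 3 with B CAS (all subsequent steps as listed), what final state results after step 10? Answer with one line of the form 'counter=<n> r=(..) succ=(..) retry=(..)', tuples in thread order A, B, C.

(re-executing from step 3 with the substitution; state before step 3: counter=6 r=(0,6,6) succ=(0,0,0) retry=(0,0,0))
step 3 (B CAS): counter=7 r=(0,6,6) succ=(0,1,0) retry=(0,0,0)
step 4 (A LOAD): counter=7 r=(7,6,6) succ=(0,1,0) retry=(0,0,0)
step 5 (A CAS): counter=8 r=(7,6,6) succ=(1,1,0) retry=(0,0,0)
step 6 (A LOAD): counter=8 r=(8,6,6) succ=(1,1,0) retry=(0,0,0)
step 7 (B CAS): counter=8 r=(8,6,6) succ=(1,1,0) retry=(0,1,0)
step 8 (A CAS): counter=9 r=(8,6,6) succ=(2,1,0) retry=(0,1,0)
step 9 (A LOAD): counter=9 r=(9,6,6) succ=(2,1,0) retry=(0,1,0)
step 10 (A CAS): counter=10 r=(9,6,6) succ=(3,1,0) retry=(0,1,0)

counter=10 r=(9,6,6) succ=(3,1,0) retry=(0,1,0)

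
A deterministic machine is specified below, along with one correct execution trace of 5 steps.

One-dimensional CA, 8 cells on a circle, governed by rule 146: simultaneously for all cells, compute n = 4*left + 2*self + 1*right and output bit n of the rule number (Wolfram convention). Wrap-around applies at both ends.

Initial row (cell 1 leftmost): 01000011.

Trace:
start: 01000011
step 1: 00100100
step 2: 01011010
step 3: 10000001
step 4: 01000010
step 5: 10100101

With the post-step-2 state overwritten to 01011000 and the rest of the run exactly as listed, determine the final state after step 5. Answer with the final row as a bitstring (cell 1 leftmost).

state after step 2 := 01011000
step 3: 10000100
step 4: 01001011
step 5: 00110000

00110000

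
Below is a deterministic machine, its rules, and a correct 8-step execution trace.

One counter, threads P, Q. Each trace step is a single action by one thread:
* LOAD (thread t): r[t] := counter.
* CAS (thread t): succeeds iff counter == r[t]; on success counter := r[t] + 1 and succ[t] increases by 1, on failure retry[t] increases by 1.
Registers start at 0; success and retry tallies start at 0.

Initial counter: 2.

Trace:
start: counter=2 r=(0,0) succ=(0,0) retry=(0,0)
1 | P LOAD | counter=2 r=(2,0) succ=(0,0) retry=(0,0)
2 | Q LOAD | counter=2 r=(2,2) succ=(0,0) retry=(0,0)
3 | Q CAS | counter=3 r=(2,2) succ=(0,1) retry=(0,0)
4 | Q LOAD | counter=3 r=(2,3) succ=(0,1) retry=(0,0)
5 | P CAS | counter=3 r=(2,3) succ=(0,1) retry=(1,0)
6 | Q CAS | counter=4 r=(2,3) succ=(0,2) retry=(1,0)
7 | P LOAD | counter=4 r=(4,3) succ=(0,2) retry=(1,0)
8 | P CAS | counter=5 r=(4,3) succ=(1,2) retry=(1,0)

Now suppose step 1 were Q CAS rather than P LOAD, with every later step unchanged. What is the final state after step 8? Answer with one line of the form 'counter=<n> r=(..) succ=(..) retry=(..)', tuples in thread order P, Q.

counter=5 r=(4,3) succ=(1,2) retry=(1,1)

(re-executing from step 1 with the substitution; state before step 1: counter=2 r=(0,0) succ=(0,0) retry=(0,0))
1 | Q CAS | counter=2 r=(0,0) succ=(0,0) retry=(0,1)
2 | Q LOAD | counter=2 r=(0,2) succ=(0,0) retry=(0,1)
3 | Q CAS | counter=3 r=(0,2) succ=(0,1) retry=(0,1)
4 | Q LOAD | counter=3 r=(0,3) succ=(0,1) retry=(0,1)
5 | P CAS | counter=3 r=(0,3) succ=(0,1) retry=(1,1)
6 | Q CAS | counter=4 r=(0,3) succ=(0,2) retry=(1,1)
7 | P LOAD | counter=4 r=(4,3) succ=(0,2) retry=(1,1)
8 | P CAS | counter=5 r=(4,3) succ=(1,2) retry=(1,1)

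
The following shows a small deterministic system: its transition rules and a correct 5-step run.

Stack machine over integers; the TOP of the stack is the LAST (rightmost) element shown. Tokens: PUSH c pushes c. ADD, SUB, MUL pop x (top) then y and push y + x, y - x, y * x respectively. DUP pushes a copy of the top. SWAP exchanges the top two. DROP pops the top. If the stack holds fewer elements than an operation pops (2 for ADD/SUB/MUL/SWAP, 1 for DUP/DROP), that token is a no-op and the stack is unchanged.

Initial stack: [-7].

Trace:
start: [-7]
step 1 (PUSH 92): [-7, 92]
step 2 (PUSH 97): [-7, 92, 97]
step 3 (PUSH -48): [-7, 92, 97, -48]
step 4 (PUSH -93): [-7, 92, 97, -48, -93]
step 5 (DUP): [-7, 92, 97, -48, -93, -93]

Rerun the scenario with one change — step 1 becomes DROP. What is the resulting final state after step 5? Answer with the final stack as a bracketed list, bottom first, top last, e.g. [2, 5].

[97, -48, -93, -93]

(re-executing from step 1 with the substitution; state before step 1: [-7])
step 1 (DROP): []
step 2 (PUSH 97): [97]
step 3 (PUSH -48): [97, -48]
step 4 (PUSH -93): [97, -48, -93]
step 5 (DUP): [97, -48, -93, -93]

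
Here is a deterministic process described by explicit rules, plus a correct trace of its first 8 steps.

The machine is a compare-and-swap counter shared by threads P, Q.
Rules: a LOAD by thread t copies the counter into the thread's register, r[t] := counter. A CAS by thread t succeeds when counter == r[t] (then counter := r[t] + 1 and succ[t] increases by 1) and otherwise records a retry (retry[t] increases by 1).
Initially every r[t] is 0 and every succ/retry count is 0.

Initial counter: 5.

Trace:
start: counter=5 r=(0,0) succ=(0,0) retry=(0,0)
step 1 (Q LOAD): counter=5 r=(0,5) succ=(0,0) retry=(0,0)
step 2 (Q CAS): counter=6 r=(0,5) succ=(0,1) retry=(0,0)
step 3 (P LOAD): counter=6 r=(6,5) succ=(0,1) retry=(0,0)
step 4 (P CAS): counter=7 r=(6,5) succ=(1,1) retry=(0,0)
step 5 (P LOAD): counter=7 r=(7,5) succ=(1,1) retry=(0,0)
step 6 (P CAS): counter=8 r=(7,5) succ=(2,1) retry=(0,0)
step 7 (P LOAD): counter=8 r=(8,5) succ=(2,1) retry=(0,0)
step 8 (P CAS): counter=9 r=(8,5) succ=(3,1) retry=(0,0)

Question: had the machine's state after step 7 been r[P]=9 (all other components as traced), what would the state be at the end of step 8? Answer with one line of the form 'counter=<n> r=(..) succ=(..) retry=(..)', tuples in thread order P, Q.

state after step 7 := counter=8 r=(9,5) succ=(2,1) retry=(0,0)
step 8 (P CAS): counter=8 r=(9,5) succ=(2,1) retry=(1,0)

counter=8 r=(9,5) succ=(2,1) retry=(1,0)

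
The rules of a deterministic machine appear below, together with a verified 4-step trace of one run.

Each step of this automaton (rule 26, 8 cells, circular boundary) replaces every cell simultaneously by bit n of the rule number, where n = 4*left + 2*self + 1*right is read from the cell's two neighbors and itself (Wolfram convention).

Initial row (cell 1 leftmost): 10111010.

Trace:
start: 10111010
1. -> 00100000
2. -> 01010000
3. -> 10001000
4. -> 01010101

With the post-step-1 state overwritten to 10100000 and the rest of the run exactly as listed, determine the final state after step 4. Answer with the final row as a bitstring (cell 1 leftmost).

state after step 1 := 10100000
2. -> 00010001
3. -> 10101010
4. -> 00000000

00000000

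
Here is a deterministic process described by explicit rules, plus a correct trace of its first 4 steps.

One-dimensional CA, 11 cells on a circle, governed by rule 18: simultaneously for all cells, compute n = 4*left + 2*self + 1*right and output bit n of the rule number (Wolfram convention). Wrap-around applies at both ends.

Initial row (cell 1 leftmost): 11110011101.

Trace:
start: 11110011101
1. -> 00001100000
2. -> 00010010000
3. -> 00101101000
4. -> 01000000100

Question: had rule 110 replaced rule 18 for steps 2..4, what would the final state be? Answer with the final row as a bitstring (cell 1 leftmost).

(re-executing steps 2..4 under rule 110; state before step 2: 00001100000)
2. -> 00011100000
3. -> 00110100000
4. -> 01111100000

01111100000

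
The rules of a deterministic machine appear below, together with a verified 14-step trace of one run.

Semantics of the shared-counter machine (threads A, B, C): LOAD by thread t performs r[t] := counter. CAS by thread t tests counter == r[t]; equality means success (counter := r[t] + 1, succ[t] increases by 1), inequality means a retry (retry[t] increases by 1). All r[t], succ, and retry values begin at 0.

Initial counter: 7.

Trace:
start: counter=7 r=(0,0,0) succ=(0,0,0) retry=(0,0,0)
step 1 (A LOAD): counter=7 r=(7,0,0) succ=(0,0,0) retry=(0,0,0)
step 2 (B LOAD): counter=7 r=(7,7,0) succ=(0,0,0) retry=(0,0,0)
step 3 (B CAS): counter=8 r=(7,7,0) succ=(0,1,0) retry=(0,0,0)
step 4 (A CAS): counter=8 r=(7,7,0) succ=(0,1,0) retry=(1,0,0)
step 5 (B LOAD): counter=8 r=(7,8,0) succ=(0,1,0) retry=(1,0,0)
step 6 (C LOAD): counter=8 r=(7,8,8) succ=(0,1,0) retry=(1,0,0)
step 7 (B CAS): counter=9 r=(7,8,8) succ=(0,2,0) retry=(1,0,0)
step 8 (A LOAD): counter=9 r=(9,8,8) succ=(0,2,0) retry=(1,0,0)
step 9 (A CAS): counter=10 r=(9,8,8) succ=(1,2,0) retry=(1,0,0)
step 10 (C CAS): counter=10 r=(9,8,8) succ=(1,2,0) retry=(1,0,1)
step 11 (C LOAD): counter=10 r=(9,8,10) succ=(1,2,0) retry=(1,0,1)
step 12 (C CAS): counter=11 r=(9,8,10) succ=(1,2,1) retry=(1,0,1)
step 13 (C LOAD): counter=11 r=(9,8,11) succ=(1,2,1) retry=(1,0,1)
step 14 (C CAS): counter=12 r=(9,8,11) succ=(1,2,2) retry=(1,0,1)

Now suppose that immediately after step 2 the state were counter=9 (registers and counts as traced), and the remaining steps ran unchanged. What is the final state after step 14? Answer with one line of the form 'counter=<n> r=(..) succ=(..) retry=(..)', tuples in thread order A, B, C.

counter=13 r=(10,9,12) succ=(1,1,2) retry=(1,1,1)

state after step 2 := counter=9 r=(7,7,0) succ=(0,0,0) retry=(0,0,0)
step 3 (B CAS): counter=9 r=(7,7,0) succ=(0,0,0) retry=(0,1,0)
step 4 (A CAS): counter=9 r=(7,7,0) succ=(0,0,0) retry=(1,1,0)
step 5 (B LOAD): counter=9 r=(7,9,0) succ=(0,0,0) retry=(1,1,0)
step 6 (C LOAD): counter=9 r=(7,9,9) succ=(0,0,0) retry=(1,1,0)
step 7 (B CAS): counter=10 r=(7,9,9) succ=(0,1,0) retry=(1,1,0)
step 8 (A LOAD): counter=10 r=(10,9,9) succ=(0,1,0) retry=(1,1,0)
step 9 (A CAS): counter=11 r=(10,9,9) succ=(1,1,0) retry=(1,1,0)
step 10 (C CAS): counter=11 r=(10,9,9) succ=(1,1,0) retry=(1,1,1)
step 11 (C LOAD): counter=11 r=(10,9,11) succ=(1,1,0) retry=(1,1,1)
step 12 (C CAS): counter=12 r=(10,9,11) succ=(1,1,1) retry=(1,1,1)
step 13 (C LOAD): counter=12 r=(10,9,12) succ=(1,1,1) retry=(1,1,1)
step 14 (C CAS): counter=13 r=(10,9,12) succ=(1,1,2) retry=(1,1,1)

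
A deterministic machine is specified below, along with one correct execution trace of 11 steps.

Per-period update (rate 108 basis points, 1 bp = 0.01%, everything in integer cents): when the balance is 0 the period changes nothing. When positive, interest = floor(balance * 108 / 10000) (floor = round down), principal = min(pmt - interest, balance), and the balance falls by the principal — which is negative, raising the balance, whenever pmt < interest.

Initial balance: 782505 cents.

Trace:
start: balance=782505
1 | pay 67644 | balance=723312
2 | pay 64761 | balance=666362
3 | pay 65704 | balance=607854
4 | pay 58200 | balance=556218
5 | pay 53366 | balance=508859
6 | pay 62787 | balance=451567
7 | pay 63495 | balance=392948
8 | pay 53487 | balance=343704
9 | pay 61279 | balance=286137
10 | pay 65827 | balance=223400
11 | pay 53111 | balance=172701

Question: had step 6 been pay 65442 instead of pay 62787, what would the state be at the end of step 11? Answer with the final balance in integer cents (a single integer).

169899

(re-executing from step 6 with the substitution; state before step 6: balance=508859)
6 | pay 65442 | balance=448912
7 | pay 63495 | balance=390265
8 | pay 53487 | balance=340992
9 | pay 61279 | balance=283395
10 | pay 65827 | balance=220628
11 | pay 53111 | balance=169899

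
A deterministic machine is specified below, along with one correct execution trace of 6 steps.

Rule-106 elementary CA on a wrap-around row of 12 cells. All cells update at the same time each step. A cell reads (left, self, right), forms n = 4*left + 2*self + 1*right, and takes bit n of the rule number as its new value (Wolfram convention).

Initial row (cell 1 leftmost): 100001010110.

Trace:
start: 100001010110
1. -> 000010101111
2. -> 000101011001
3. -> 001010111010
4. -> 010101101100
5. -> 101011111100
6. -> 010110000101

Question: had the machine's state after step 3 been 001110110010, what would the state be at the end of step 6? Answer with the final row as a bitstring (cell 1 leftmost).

state after step 3 := 001110110010
4. -> 011011110100
5. -> 111110011000
6. -> 100010111001

100010111001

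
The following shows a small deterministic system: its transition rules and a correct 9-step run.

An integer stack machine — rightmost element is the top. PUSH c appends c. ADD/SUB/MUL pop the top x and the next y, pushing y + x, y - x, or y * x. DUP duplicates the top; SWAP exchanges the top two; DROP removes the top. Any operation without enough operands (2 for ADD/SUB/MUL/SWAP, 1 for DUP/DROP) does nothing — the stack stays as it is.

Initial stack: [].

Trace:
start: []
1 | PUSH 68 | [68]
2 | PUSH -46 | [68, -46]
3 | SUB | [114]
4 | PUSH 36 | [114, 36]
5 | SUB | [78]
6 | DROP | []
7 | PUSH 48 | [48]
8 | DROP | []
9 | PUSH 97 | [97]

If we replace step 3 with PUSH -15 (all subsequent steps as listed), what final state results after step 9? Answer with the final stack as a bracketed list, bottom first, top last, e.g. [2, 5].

[68, -46, 97]

(re-executing from step 3 with the substitution; state before step 3: [68, -46])
3 | PUSH -15 | [68, -46, -15]
4 | PUSH 36 | [68, -46, -15, 36]
5 | SUB | [68, -46, -51]
6 | DROP | [68, -46]
7 | PUSH 48 | [68, -46, 48]
8 | DROP | [68, -46]
9 | PUSH 97 | [68, -46, 97]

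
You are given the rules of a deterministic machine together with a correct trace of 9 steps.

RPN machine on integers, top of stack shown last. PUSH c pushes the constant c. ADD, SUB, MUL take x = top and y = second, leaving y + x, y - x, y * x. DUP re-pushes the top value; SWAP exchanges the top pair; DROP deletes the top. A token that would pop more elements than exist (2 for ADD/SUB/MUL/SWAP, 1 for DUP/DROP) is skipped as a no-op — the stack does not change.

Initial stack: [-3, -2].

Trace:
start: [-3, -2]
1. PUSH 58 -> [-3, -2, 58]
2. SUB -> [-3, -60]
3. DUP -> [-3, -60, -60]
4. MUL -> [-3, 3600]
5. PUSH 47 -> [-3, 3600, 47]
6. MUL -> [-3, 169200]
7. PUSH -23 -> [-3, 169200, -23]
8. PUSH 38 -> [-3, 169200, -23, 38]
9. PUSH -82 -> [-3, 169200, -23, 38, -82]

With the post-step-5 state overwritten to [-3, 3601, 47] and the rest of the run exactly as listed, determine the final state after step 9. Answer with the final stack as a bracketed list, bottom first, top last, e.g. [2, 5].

state after step 5 := [-3, 3601, 47]
6. MUL -> [-3, 169247]
7. PUSH -23 -> [-3, 169247, -23]
8. PUSH 38 -> [-3, 169247, -23, 38]
9. PUSH -82 -> [-3, 169247, -23, 38, -82]

[-3, 169247, -23, 38, -82]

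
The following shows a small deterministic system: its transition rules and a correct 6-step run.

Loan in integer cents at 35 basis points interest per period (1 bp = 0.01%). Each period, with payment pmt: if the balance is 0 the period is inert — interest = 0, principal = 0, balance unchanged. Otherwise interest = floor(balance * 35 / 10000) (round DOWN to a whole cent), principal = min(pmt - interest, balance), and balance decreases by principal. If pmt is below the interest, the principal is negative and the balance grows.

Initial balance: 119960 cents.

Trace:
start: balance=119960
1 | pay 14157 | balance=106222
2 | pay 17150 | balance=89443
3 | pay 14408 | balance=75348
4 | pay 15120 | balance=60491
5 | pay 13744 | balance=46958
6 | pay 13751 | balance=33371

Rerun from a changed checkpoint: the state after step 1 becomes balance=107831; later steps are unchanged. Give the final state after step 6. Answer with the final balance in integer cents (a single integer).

35009

state after step 1 := balance=107831
2 | pay 17150 | balance=91058
3 | pay 14408 | balance=76968
4 | pay 15120 | balance=62117
5 | pay 13744 | balance=48590
6 | pay 13751 | balance=35009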